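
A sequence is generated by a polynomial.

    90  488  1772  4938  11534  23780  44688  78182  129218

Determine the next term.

203904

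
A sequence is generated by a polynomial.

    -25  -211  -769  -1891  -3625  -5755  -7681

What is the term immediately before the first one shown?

Δ: -186, -558, -1122, -1734, -2130, -1926
Δ²: -372, -564, -612, -396, 204
Δ³: -192, -48, 216, 600
Δ⁴: 144, 264, 384
Δ⁵: 120, 120
The fifth differences are constant at 120.
Work back: 144 − 120 = 24;  -192 − 24 = -216;  -372 + 216 = -156;  -186 + 156 = -30;  -25 + 30 = 5

5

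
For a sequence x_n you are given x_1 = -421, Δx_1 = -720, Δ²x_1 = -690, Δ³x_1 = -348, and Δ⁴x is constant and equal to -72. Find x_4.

-4999

Build the table forward from the leading diagonal:
Δ⁴: -72, -72, -72, -72
Δ³: -348, -420, -492, -564
Δ²: -690, -1038, -1458, -1950
Δ: -720, -1410, -2448, -3906
x: -421, -1141, -2551, -4999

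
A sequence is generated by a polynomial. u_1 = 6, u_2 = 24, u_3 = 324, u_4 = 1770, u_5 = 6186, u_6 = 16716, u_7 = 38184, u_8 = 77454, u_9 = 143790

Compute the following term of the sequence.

First differences: 18 , 300 , 1446 , 4416 , 10530 , 21468 , 39270 , 66336
Second differences: 282 , 1146 , 2970 , 6114 , 10938 , 17802 , 27066
Third differences: 864 , 1824 , 3144 , 4824 , 6864 , 9264
Fourth differences: 960 , 1320 , 1680 , 2040 , 2400
Fifth differences: 360 , 360 , 360 , 360
Constant fifth difference = 360, so extend:
2400 + 360 = 2760;  9264 + 2760 = 12024;  27066 + 12024 = 39090;  66336 + 39090 = 105426;  143790 + 105426 = 249216

249216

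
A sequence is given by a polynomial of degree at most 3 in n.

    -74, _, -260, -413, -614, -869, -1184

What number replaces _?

-149

Using the last 5 terms:
First differences: -153  -201  -255  -315
Second differences: -48  -54  -60
Third differences: -6  -6
Constant third difference = -6.
Extend backward: -48 + 6 = -42;  -153 + 42 = -111;  -260 + 111 = -149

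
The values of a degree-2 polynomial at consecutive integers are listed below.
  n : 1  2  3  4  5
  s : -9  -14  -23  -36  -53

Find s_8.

-128

D1: -5  -9  -13  -17
D2: -4  -4  -4
Constant second difference = -4, so extend:
-17 − 4 = -21;  -53 − 21 = -74
-21 − 4 = -25;  -74 − 25 = -99
-25 − 4 = -29;  -99 − 29 = -128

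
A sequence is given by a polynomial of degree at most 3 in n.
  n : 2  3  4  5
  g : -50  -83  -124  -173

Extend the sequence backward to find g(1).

-25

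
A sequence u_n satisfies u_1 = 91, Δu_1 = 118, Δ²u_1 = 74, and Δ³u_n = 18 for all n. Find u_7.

2269

Build the table forward from the leading diagonal:
Third differences: 18  18  18  18  18  18  18
Second differences: 74  92  110  128  146  164  182
First differences: 118  192  284  394  522  668  832
u: 91  209  401  685  1079  1601  2269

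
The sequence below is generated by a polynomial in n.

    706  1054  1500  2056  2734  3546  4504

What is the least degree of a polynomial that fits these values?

D1: 348, 446, 556, 678, 812, 958
D2: 98, 110, 122, 134, 146
D3: 12, 12, 12, 12
The third differences are constant, so the polynomial has degree 3.

3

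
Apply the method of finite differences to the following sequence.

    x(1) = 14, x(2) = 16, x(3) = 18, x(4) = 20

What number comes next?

Δ: 2, 2, 2
First differences constant at 2.
20 + 2 = 22

22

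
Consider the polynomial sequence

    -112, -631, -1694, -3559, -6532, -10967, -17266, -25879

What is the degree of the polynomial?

-519, -1063, -1865, -2973, -4435, -6299, -8613
-544, -802, -1108, -1462, -1864, -2314
-258, -306, -354, -402, -450
-48, -48, -48, -48
The fourth differences are constant, so the polynomial has degree 4.

4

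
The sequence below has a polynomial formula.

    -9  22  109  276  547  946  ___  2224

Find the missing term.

1497

Using the first 6 terms:
First differences: 31, 87, 167, 271, 399
Second differences: 56, 80, 104, 128
Third differences: 24, 24, 24
Constant third difference = 24.
Extend forward: 128 + 24 = 152;  399 + 152 = 551;  946 + 551 = 1497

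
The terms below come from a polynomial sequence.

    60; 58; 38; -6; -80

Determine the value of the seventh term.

First differences: -2  -20  -44  -74
Second differences: -18  -24  -30
Third differences: -6  -6
The third differences are constant (-6).
-30 − 6 = -36;  -74 − 36 = -110;  -80 − 110 = -190
-36 − 6 = -42;  -110 − 42 = -152;  -190 − 152 = -342

-342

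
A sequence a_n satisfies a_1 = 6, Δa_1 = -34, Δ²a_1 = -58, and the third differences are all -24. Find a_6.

-984

Build the table forward from the leading diagonal:
D3: -24  -24  -24  -24  -24  -24
D2: -58  -82  -106  -130  -154  -178
D1: -34  -92  -174  -280  -410  -564
a: 6  -28  -120  -294  -574  -984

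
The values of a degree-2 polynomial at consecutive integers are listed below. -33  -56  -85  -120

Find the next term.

-161

-23, -29, -35
-6, -6
Constant second difference = -6, so extend:
-35 − 6 = -41;  -120 − 41 = -161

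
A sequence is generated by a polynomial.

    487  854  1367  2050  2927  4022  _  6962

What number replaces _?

5359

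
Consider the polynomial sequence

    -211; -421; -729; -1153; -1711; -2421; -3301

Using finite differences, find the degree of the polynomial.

-210, -308, -424, -558, -710, -880
-98, -116, -134, -152, -170
-18, -18, -18, -18
The third differences are constant, so the polynomial has degree 3.

3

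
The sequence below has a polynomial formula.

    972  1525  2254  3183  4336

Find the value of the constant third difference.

24

First differences: 553, 729, 929, 1153
Second differences: 176, 200, 224
Third differences: 24, 24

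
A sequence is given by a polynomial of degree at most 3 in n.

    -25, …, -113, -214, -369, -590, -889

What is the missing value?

Using the last 5 terms:
Δ: -101  -155  -221  -299
Δ²: -54  -66  -78
Δ³: -12  -12
Constant third difference = -12.
Extend backward: -54 + 12 = -42;  -101 + 42 = -59;  -113 + 59 = -54

-54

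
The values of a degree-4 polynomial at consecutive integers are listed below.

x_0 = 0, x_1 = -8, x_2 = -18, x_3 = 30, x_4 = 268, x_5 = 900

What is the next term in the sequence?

D1: -8, -10, 48, 238, 632
D2: -2, 58, 190, 394
D3: 60, 132, 204
D4: 72, 72
Fourth differences constant at 72.
204 + 72 = 276;  394 + 276 = 670;  632 + 670 = 1302;  900 + 1302 = 2202

2202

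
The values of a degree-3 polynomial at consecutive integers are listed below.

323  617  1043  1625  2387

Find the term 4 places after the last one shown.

7715

Δ: 294  426  582  762
Δ²: 132  156  180
Δ³: 24  24
Third differences constant at 24.
180 + 24 = 204;  762 + 204 = 966;  2387 + 966 = 3353
204 + 24 = 228;  966 + 228 = 1194;  3353 + 1194 = 4547
228 + 24 = 252;  1194 + 252 = 1446;  4547 + 1446 = 5993
252 + 24 = 276;  1446 + 276 = 1722;  5993 + 1722 = 7715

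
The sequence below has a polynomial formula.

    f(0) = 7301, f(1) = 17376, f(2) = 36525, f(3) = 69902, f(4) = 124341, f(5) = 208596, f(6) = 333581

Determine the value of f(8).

761637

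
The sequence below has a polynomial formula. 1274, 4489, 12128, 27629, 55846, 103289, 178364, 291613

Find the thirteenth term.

1979198

3215 , 7639 , 15501 , 28217 , 47443 , 75075 , 113249
4424 , 7862 , 12716 , 19226 , 27632 , 38174
3438 , 4854 , 6510 , 8406 , 10542
1416 , 1656 , 1896 , 2136
240 , 240 , 240
Fifth differences constant at 240.
2136 + 240 = 2376;  10542 + 2376 = 12918;  38174 + 12918 = 51092;  113249 + 51092 = 164341;  291613 + 164341 = 455954
2376 + 240 = 2616;  12918 + 2616 = 15534;  51092 + 15534 = 66626;  164341 + 66626 = 230967;  455954 + 230967 = 686921
2616 + 240 = 2856;  15534 + 2856 = 18390;  66626 + 18390 = 85016;  230967 + 85016 = 315983;  686921 + 315983 = 1002904
2856 + 240 = 3096;  18390 + 3096 = 21486;  85016 + 21486 = 106502;  315983 + 106502 = 422485;  1002904 + 422485 = 1425389
3096 + 240 = 3336;  21486 + 3336 = 24822;  106502 + 24822 = 131324;  422485 + 131324 = 553809;  1425389 + 553809 = 1979198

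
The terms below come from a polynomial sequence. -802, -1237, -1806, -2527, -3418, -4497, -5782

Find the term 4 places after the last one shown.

-13342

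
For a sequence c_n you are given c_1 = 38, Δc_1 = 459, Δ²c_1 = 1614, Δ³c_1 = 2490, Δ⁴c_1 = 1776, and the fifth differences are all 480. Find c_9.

339542

Build the table forward from the leading diagonal:
Δ⁵: 480, 480, 480, 480, 480, 480, 480, 480, 480
Δ⁴: 1776, 2256, 2736, 3216, 3696, 4176, 4656, 5136, 5616
Δ³: 2490, 4266, 6522, 9258, 12474, 16170, 20346, 25002, 30138
Δ²: 1614, 4104, 8370, 14892, 24150, 36624, 52794, 73140, 98142
Δ: 459, 2073, 6177, 14547, 29439, 53589, 90213, 143007, 216147
c: 38, 497, 2570, 8747, 23294, 52733, 106322, 196535, 339542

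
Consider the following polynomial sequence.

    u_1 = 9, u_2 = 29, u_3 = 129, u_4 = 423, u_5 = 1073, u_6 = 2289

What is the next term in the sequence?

4329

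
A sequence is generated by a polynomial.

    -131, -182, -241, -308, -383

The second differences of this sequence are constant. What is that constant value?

-8

First differences: -51, -59, -67, -75
Second differences: -8, -8, -8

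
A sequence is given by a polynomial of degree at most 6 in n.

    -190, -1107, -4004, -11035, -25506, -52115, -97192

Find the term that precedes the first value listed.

-11

D1: -917  -2897  -7031  -14471  -26609  -45077
D2: -1980  -4134  -7440  -12138  -18468
D3: -2154  -3306  -4698  -6330
D4: -1152  -1392  -1632
D5: -240  -240
The fifth differences are constant at -240.
Work back: -1152 + 240 = -912;  -2154 + 912 = -1242;  -1980 + 1242 = -738;  -917 + 738 = -179;  -190 + 179 = -11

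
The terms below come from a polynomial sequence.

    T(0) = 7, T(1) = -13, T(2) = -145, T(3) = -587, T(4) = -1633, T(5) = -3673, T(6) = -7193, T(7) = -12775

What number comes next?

-21097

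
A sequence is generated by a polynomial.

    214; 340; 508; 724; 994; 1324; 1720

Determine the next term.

Δ: 126  168  216  270  330  396
Δ²: 42  48  54  60  66
Δ³: 6  6  6  6
Constant third difference = 6, so extend:
66 + 6 = 72;  396 + 72 = 468;  1720 + 468 = 2188

2188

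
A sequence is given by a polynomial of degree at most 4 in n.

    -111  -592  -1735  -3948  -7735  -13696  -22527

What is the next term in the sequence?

-35020

D1: -481, -1143, -2213, -3787, -5961, -8831
D2: -662, -1070, -1574, -2174, -2870
D3: -408, -504, -600, -696
D4: -96, -96, -96
The fourth differences are constant (-96).
-696 − 96 = -792;  -2870 − 792 = -3662;  -8831 − 3662 = -12493;  -22527 − 12493 = -35020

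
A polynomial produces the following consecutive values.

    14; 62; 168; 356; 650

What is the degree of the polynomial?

3

Δ: 48, 106, 188, 294
Δ²: 58, 82, 106
Δ³: 24, 24
The third differences are constant, so the polynomial has degree 3.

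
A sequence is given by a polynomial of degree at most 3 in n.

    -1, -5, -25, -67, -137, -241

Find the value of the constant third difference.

-6

D1: -4, -20, -42, -70, -104
D2: -16, -22, -28, -34
D3: -6, -6, -6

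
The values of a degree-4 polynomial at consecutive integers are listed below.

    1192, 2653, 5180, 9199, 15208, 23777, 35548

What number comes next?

First differences: 1461 , 2527 , 4019 , 6009 , 8569 , 11771
Second differences: 1066 , 1492 , 1990 , 2560 , 3202
Third differences: 426 , 498 , 570 , 642
Fourth differences: 72 , 72 , 72
The fourth differences are constant (72).
642 + 72 = 714;  3202 + 714 = 3916;  11771 + 3916 = 15687;  35548 + 15687 = 51235

51235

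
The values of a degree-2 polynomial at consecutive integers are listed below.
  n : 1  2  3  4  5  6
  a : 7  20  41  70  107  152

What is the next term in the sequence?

205

Δ: 13 , 21 , 29 , 37 , 45
Δ²: 8 , 8 , 8 , 8
Constant second difference = 8, so extend:
45 + 8 = 53;  152 + 53 = 205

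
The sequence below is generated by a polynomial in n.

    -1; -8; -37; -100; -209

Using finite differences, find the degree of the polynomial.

D1: -7, -29, -63, -109
D2: -22, -34, -46
D3: -12, -12
The third differences are constant, so the polynomial has degree 3.

3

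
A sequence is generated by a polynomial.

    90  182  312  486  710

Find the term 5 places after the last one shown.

D1: 92  130  174  224
D2: 38  44  50
D3: 6  6
Third differences constant at 6.
50 + 6 = 56;  224 + 56 = 280;  710 + 280 = 990
56 + 6 = 62;  280 + 62 = 342;  990 + 342 = 1332
62 + 6 = 68;  342 + 68 = 410;  1332 + 410 = 1742
68 + 6 = 74;  410 + 74 = 484;  1742 + 484 = 2226
74 + 6 = 80;  484 + 80 = 564;  2226 + 564 = 2790

2790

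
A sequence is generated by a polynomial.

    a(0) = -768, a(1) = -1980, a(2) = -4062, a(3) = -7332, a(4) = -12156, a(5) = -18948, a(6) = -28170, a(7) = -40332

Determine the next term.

Δ: -1212 , -2082 , -3270 , -4824 , -6792 , -9222 , -12162
Δ²: -870 , -1188 , -1554 , -1968 , -2430 , -2940
Δ³: -318 , -366 , -414 , -462 , -510
Δ⁴: -48 , -48 , -48 , -48
The fourth differences are constant (-48).
-510 − 48 = -558;  -2940 − 558 = -3498;  -12162 − 3498 = -15660;  -40332 − 15660 = -55992

-55992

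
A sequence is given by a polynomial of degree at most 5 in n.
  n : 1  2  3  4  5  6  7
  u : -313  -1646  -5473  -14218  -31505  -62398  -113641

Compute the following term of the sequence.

-193898

First differences: -1333 , -3827 , -8745 , -17287 , -30893 , -51243
Second differences: -2494 , -4918 , -8542 , -13606 , -20350
Third differences: -2424 , -3624 , -5064 , -6744
Fourth differences: -1200 , -1440 , -1680
Fifth differences: -240 , -240
Fifth differences constant at -240.
-1680 − 240 = -1920;  -6744 − 1920 = -8664;  -20350 − 8664 = -29014;  -51243 − 29014 = -80257;  -113641 − 80257 = -193898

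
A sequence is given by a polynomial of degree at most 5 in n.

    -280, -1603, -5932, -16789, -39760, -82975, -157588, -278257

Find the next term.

-463624

D1: -1323, -4329, -10857, -22971, -43215, -74613, -120669
D2: -3006, -6528, -12114, -20244, -31398, -46056
D3: -3522, -5586, -8130, -11154, -14658
D4: -2064, -2544, -3024, -3504
D5: -480, -480, -480
Fifth differences constant at -480.
-3504 − 480 = -3984;  -14658 − 3984 = -18642;  -46056 − 18642 = -64698;  -120669 − 64698 = -185367;  -278257 − 185367 = -463624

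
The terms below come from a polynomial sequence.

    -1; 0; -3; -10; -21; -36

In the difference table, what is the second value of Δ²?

-4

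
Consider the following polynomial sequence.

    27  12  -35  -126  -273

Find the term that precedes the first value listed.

-15, -47, -91, -147
-32, -44, -56
-12, -12
The third differences are constant at -12.
Work back: -32 + 12 = -20;  -15 + 20 = 5;  27 − 5 = 22

22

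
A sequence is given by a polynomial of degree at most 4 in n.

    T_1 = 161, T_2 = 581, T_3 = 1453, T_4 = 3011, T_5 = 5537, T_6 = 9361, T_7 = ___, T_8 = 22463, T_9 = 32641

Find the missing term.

14861

Using the first 6 terms:
First differences: 420, 872, 1558, 2526, 3824
Second differences: 452, 686, 968, 1298
Third differences: 234, 282, 330
Fourth differences: 48, 48
Constant fourth difference = 48.
Extend forward: 330 + 48 = 378;  1298 + 378 = 1676;  3824 + 1676 = 5500;  9361 + 5500 = 14861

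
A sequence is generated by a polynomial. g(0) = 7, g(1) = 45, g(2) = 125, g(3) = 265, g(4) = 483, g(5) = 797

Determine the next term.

1225

D1: 38, 80, 140, 218, 314
D2: 42, 60, 78, 96
D3: 18, 18, 18
Constant third difference = 18, so extend:
96 + 18 = 114;  314 + 114 = 428;  797 + 428 = 1225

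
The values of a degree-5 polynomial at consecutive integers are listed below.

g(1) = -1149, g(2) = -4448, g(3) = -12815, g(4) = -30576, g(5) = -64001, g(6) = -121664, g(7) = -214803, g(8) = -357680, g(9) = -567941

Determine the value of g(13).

-3299 , -8367 , -17761 , -33425 , -57663 , -93139 , -142877 , -210261
-5068 , -9394 , -15664 , -24238 , -35476 , -49738 , -67384
-4326 , -6270 , -8574 , -11238 , -14262 , -17646
-1944 , -2304 , -2664 , -3024 , -3384
-360 , -360 , -360 , -360
The fifth differences are constant (-360).
-3384 − 360 = -3744;  -17646 − 3744 = -21390;  -67384 − 21390 = -88774;  -210261 − 88774 = -299035;  -567941 − 299035 = -866976
-3744 − 360 = -4104;  -21390 − 4104 = -25494;  -88774 − 25494 = -114268;  -299035 − 114268 = -413303;  -866976 − 413303 = -1280279
-4104 − 360 = -4464;  -25494 − 4464 = -29958;  -114268 − 29958 = -144226;  -413303 − 144226 = -557529;  -1280279 − 557529 = -1837808
-4464 − 360 = -4824;  -29958 − 4824 = -34782;  -144226 − 34782 = -179008;  -557529 − 179008 = -736537;  -1837808 − 736537 = -2574345

-2574345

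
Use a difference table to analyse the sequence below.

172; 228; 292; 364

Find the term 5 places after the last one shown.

844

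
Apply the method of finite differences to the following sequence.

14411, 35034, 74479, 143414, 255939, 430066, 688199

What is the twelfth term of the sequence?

4391014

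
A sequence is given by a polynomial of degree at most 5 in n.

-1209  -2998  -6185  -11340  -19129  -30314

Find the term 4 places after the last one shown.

-127614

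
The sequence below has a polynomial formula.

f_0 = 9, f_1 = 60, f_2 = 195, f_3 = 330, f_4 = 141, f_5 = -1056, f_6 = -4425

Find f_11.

-143310

51, 135, 135, -189, -1197, -3369
84, 0, -324, -1008, -2172
-84, -324, -684, -1164
-240, -360, -480
-120, -120
Constant fifth difference = -120, so extend:
-480 − 120 = -600;  -1164 − 600 = -1764;  -2172 − 1764 = -3936;  -3369 − 3936 = -7305;  -4425 − 7305 = -11730
-600 − 120 = -720;  -1764 − 720 = -2484;  -3936 − 2484 = -6420;  -7305 − 6420 = -13725;  -11730 − 13725 = -25455
-720 − 120 = -840;  -2484 − 840 = -3324;  -6420 − 3324 = -9744;  -13725 − 9744 = -23469;  -25455 − 23469 = -48924
-840 − 120 = -960;  -3324 − 960 = -4284;  -9744 − 4284 = -14028;  -23469 − 14028 = -37497;  -48924 − 37497 = -86421
-960 − 120 = -1080;  -4284 − 1080 = -5364;  -14028 − 5364 = -19392;  -37497 − 19392 = -56889;  -86421 − 56889 = -143310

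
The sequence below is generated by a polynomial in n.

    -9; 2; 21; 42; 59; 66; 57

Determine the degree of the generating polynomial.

D1: 11, 19, 21, 17, 7, -9
D2: 8, 2, -4, -10, -16
D3: -6, -6, -6, -6
The third differences are constant, so the polynomial has degree 3.

3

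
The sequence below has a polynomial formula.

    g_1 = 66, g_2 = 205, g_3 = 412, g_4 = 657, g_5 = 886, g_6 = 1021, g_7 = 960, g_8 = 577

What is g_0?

1

First differences: 139  207  245  229  135  -61  -383
Second differences: 68  38  -16  -94  -196  -322
Third differences: -30  -54  -78  -102  -126
Fourth differences: -24  -24  -24  -24
The fourth differences are constant at -24.
Work back: -30 + 24 = -6;  68 + 6 = 74;  139 − 74 = 65;  66 − 65 = 1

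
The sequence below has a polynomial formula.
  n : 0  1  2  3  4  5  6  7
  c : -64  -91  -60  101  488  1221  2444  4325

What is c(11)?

First differences: -27  31  161  387  733  1223  1881
Second differences: 58  130  226  346  490  658
Third differences: 72  96  120  144  168
Fourth differences: 24  24  24  24
Constant fourth difference = 24, so extend:
168 + 24 = 192;  658 + 192 = 850;  1881 + 850 = 2731;  4325 + 2731 = 7056
192 + 24 = 216;  850 + 216 = 1066;  2731 + 1066 = 3797;  7056 + 3797 = 10853
216 + 24 = 240;  1066 + 240 = 1306;  3797 + 1306 = 5103;  10853 + 5103 = 15956
240 + 24 = 264;  1306 + 264 = 1570;  5103 + 1570 = 6673;  15956 + 6673 = 22629

22629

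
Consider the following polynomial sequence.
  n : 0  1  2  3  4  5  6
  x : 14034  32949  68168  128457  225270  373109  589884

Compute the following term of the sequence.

897273

First differences: 18915  35219  60289  96813  147839  216775
Second differences: 16304  25070  36524  51026  68936
Third differences: 8766  11454  14502  17910
Fourth differences: 2688  3048  3408
Fifth differences: 360  360
The fifth differences are constant (360).
3408 + 360 = 3768;  17910 + 3768 = 21678;  68936 + 21678 = 90614;  216775 + 90614 = 307389;  589884 + 307389 = 897273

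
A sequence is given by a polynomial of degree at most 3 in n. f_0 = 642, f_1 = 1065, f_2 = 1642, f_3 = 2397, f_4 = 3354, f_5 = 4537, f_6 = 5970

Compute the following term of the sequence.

7677

D1: 423, 577, 755, 957, 1183, 1433
D2: 154, 178, 202, 226, 250
D3: 24, 24, 24, 24
Constant third difference = 24, so extend:
250 + 24 = 274;  1433 + 274 = 1707;  5970 + 1707 = 7677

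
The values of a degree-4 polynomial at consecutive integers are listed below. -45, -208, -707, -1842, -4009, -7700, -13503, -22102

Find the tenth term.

-50904

First differences: -163 , -499 , -1135 , -2167 , -3691 , -5803 , -8599
Second differences: -336 , -636 , -1032 , -1524 , -2112 , -2796
Third differences: -300 , -396 , -492 , -588 , -684
Fourth differences: -96 , -96 , -96 , -96
Constant fourth difference = -96, so extend:
-684 − 96 = -780;  -2796 − 780 = -3576;  -8599 − 3576 = -12175;  -22102 − 12175 = -34277
-780 − 96 = -876;  -3576 − 876 = -4452;  -12175 − 4452 = -16627;  -34277 − 16627 = -50904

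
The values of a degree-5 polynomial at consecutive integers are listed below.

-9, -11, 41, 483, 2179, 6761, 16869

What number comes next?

D1: -2  52  442  1696  4582  10108
D2: 54  390  1254  2886  5526
D3: 336  864  1632  2640
D4: 528  768  1008
D5: 240  240
Constant fifth difference = 240, so extend:
1008 + 240 = 1248;  2640 + 1248 = 3888;  5526 + 3888 = 9414;  10108 + 9414 = 19522;  16869 + 19522 = 36391

36391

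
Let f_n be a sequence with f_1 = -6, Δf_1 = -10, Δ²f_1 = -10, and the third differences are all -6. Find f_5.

-130

Build the table forward from the leading diagonal:
Δ³: -6, -6, -6, -6, -6
Δ²: -10, -16, -22, -28, -34
Δ: -10, -20, -36, -58, -86
f: -6, -16, -36, -72, -130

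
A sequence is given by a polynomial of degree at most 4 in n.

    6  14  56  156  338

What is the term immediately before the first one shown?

8  42  100  182
34  58  82
24  24
The third differences are constant at 24.
Work back: 34 − 24 = 10;  8 − 10 = -2;  6 + 2 = 8

8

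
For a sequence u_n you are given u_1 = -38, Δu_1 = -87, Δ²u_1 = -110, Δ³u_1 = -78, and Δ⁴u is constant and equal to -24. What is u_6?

Build the table forward from the leading diagonal:
Δ⁴: -24  -24  -24  -24  -24  -24
Δ³: -78  -102  -126  -150  -174  -198
Δ²: -110  -188  -290  -416  -566  -740
Δ: -87  -197  -385  -675  -1091  -1657
u: -38  -125  -322  -707  -1382  -2473

-2473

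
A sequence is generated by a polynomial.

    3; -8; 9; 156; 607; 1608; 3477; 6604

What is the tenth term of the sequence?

18552

D1: -11, 17, 147, 451, 1001, 1869, 3127
D2: 28, 130, 304, 550, 868, 1258
D3: 102, 174, 246, 318, 390
D4: 72, 72, 72, 72
The fourth differences are constant (72).
390 + 72 = 462;  1258 + 462 = 1720;  3127 + 1720 = 4847;  6604 + 4847 = 11451
462 + 72 = 534;  1720 + 534 = 2254;  4847 + 2254 = 7101;  11451 + 7101 = 18552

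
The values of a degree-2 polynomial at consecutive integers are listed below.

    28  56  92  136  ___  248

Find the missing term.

188

Using the first 4 terms:
28, 36, 44
8, 8
Constant second difference = 8.
Extend forward: 44 + 8 = 52;  136 + 52 = 188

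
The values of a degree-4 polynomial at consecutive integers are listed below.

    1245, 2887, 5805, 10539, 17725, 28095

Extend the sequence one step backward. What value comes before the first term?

D1: 1642  2918  4734  7186  10370
D2: 1276  1816  2452  3184
D3: 540  636  732
D4: 96  96
The fourth differences are constant at 96.
Work back: 540 − 96 = 444;  1276 − 444 = 832;  1642 − 832 = 810;  1245 − 810 = 435

435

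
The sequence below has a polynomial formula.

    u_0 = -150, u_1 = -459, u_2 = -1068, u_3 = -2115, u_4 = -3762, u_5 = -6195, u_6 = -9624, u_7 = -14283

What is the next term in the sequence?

First differences: -309  -609  -1047  -1647  -2433  -3429  -4659
Second differences: -300  -438  -600  -786  -996  -1230
Third differences: -138  -162  -186  -210  -234
Fourth differences: -24  -24  -24  -24
Constant fourth difference = -24, so extend:
-234 − 24 = -258;  -1230 − 258 = -1488;  -4659 − 1488 = -6147;  -14283 − 6147 = -20430

-20430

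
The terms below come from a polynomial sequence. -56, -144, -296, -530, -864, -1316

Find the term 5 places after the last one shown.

Δ: -88, -152, -234, -334, -452
Δ²: -64, -82, -100, -118
Δ³: -18, -18, -18
Constant third difference = -18, so extend:
-118 − 18 = -136;  -452 − 136 = -588;  -1316 − 588 = -1904
-136 − 18 = -154;  -588 − 154 = -742;  -1904 − 742 = -2646
-154 − 18 = -172;  -742 − 172 = -914;  -2646 − 914 = -3560
-172 − 18 = -190;  -914 − 190 = -1104;  -3560 − 1104 = -4664
-190 − 18 = -208;  -1104 − 208 = -1312;  -4664 − 1312 = -5976

-5976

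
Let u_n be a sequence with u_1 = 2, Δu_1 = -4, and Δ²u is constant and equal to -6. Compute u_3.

-12

Build the table forward from the leading diagonal:
Δ²: -6, -6, -6
Δ: -4, -10, -16
u: 2, -2, -12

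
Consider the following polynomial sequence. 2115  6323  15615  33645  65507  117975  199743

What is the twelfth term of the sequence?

1517013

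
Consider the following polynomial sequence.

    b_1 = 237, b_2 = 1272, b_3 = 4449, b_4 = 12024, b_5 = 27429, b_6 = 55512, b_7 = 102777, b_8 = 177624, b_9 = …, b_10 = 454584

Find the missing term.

Using the first 8 terms:
First differences: 1035, 3177, 7575, 15405, 28083, 47265, 74847
Second differences: 2142, 4398, 7830, 12678, 19182, 27582
Third differences: 2256, 3432, 4848, 6504, 8400
Fourth differences: 1176, 1416, 1656, 1896
Fifth differences: 240, 240, 240
Constant fifth difference = 240.
Extend forward: 1896 + 240 = 2136;  8400 + 2136 = 10536;  27582 + 10536 = 38118;  74847 + 38118 = 112965;  177624 + 112965 = 290589

290589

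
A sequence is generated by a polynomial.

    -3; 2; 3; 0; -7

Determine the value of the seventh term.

-33

5, 1, -3, -7
-4, -4, -4
The second differences are constant (-4).
-7 − 4 = -11;  -7 − 11 = -18
-11 − 4 = -15;  -18 − 15 = -33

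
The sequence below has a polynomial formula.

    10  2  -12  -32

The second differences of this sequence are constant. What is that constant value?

-6

D1: -8, -14, -20
D2: -6, -6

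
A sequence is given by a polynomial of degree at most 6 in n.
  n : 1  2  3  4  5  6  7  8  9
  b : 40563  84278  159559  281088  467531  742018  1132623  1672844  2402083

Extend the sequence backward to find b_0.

D1: 43715  75281  121529  186443  274487  390605  540221  729239
D2: 31566  46248  64914  88044  116118  149616  189018
D3: 14682  18666  23130  28074  33498  39402
D4: 3984  4464  4944  5424  5904
D5: 480  480  480  480
The fifth differences are constant at 480.
Work back: 3984 − 480 = 3504;  14682 − 3504 = 11178;  31566 − 11178 = 20388;  43715 − 20388 = 23327;  40563 − 23327 = 17236

17236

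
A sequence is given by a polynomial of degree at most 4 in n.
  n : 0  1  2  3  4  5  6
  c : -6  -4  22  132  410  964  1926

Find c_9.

8940

First differences: 2, 26, 110, 278, 554, 962
Second differences: 24, 84, 168, 276, 408
Third differences: 60, 84, 108, 132
Fourth differences: 24, 24, 24
The fourth differences are constant (24).
132 + 24 = 156;  408 + 156 = 564;  962 + 564 = 1526;  1926 + 1526 = 3452
156 + 24 = 180;  564 + 180 = 744;  1526 + 744 = 2270;  3452 + 2270 = 5722
180 + 24 = 204;  744 + 204 = 948;  2270 + 948 = 3218;  5722 + 3218 = 8940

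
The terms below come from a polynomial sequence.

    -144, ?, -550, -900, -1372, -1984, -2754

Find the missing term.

Using the last 5 terms:
-350  -472  -612  -770
-122  -140  -158
-18  -18
Constant third difference = -18.
Extend backward: -122 + 18 = -104;  -350 + 104 = -246;  -550 + 246 = -304

-304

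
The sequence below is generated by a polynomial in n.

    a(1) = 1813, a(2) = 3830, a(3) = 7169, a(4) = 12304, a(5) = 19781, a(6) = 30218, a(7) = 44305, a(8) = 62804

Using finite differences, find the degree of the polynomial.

4

2017, 3339, 5135, 7477, 10437, 14087, 18499
1322, 1796, 2342, 2960, 3650, 4412
474, 546, 618, 690, 762
72, 72, 72, 72
The fourth differences are constant, so the polynomial has degree 4.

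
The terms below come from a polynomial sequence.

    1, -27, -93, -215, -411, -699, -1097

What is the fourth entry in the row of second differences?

First differences: -28, -66, -122, -196, -288, -398
Second differences: -38, -56, -74, -92, -110
Third differences: -18, -18, -18, -18

-92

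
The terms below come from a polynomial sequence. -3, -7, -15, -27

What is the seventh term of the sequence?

Δ: -4, -8, -12
Δ²: -4, -4
Second differences constant at -4.
-12 − 4 = -16;  -27 − 16 = -43
-16 − 4 = -20;  -43 − 20 = -63
-20 − 4 = -24;  -63 − 24 = -87

-87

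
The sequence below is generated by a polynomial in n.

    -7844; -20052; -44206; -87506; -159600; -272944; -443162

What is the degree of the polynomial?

D1: -12208, -24154, -43300, -72094, -113344, -170218
D2: -11946, -19146, -28794, -41250, -56874
D3: -7200, -9648, -12456, -15624
D4: -2448, -2808, -3168
D5: -360, -360
The fifth differences are constant, so the polynomial has degree 5.

5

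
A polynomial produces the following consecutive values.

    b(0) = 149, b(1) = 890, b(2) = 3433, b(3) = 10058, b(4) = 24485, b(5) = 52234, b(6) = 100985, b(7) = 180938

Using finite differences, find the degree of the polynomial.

5

Δ: 741, 2543, 6625, 14427, 27749, 48751, 79953
Δ²: 1802, 4082, 7802, 13322, 21002, 31202
Δ³: 2280, 3720, 5520, 7680, 10200
Δ⁴: 1440, 1800, 2160, 2520
Δ⁵: 360, 360, 360
The fifth differences are constant, so the polynomial has degree 5.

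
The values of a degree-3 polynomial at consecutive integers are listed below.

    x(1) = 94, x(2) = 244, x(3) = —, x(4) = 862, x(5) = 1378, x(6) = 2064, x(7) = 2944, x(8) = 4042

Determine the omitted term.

492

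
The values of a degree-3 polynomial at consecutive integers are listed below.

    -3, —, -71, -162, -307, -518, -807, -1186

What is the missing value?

Using the last 6 terms:
First differences: -91, -145, -211, -289, -379
Second differences: -54, -66, -78, -90
Third differences: -12, -12, -12
Constant third difference = -12.
Extend backward: -54 + 12 = -42;  -91 + 42 = -49;  -71 + 49 = -22

-22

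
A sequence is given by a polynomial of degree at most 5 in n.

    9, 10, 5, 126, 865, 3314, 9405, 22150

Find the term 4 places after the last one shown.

251150

D1: 1, -5, 121, 739, 2449, 6091, 12745
D2: -6, 126, 618, 1710, 3642, 6654
D3: 132, 492, 1092, 1932, 3012
D4: 360, 600, 840, 1080
D5: 240, 240, 240
The fifth differences are constant (240).
1080 + 240 = 1320;  3012 + 1320 = 4332;  6654 + 4332 = 10986;  12745 + 10986 = 23731;  22150 + 23731 = 45881
1320 + 240 = 1560;  4332 + 1560 = 5892;  10986 + 5892 = 16878;  23731 + 16878 = 40609;  45881 + 40609 = 86490
1560 + 240 = 1800;  5892 + 1800 = 7692;  16878 + 7692 = 24570;  40609 + 24570 = 65179;  86490 + 65179 = 151669
1800 + 240 = 2040;  7692 + 2040 = 9732;  24570 + 9732 = 34302;  65179 + 34302 = 99481;  151669 + 99481 = 251150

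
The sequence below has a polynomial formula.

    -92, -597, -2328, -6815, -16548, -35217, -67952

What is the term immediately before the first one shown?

-3

Δ: -505  -1731  -4487  -9733  -18669  -32735
Δ²: -1226  -2756  -5246  -8936  -14066
Δ³: -1530  -2490  -3690  -5130
Δ⁴: -960  -1200  -1440
Δ⁵: -240  -240
The fifth differences are constant at -240.
Work back: -960 + 240 = -720;  -1530 + 720 = -810;  -1226 + 810 = -416;  -505 + 416 = -89;  -92 + 89 = -3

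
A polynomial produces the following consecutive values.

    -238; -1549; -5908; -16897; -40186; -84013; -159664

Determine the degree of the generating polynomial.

5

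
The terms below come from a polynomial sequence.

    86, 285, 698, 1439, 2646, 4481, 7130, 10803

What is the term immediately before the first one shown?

11

199, 413, 741, 1207, 1835, 2649, 3673
214, 328, 466, 628, 814, 1024
114, 138, 162, 186, 210
24, 24, 24, 24
The fourth differences are constant at 24.
Work back: 114 − 24 = 90;  214 − 90 = 124;  199 − 124 = 75;  86 − 75 = 11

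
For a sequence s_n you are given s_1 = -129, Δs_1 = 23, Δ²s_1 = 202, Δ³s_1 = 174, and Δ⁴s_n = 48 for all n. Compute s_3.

119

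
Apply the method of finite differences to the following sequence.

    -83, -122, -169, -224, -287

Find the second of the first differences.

-47

First differences: -39, -47, -55, -63
Second differences: -8, -8, -8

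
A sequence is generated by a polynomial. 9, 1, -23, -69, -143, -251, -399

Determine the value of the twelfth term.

-1949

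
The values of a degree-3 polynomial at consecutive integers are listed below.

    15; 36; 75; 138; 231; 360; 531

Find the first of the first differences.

21

D1: 21, 39, 63, 93, 129, 171
D2: 18, 24, 30, 36, 42
D3: 6, 6, 6, 6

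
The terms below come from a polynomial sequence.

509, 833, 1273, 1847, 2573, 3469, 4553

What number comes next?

5843

Δ: 324 , 440 , 574 , 726 , 896 , 1084
Δ²: 116 , 134 , 152 , 170 , 188
Δ³: 18 , 18 , 18 , 18
Constant third difference = 18, so extend:
188 + 18 = 206;  1084 + 206 = 1290;  4553 + 1290 = 5843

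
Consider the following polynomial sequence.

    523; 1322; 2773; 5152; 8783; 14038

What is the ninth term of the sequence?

43987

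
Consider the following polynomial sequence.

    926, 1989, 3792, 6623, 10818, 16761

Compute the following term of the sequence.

D1: 1063, 1803, 2831, 4195, 5943
D2: 740, 1028, 1364, 1748
D3: 288, 336, 384
D4: 48, 48
Constant fourth difference = 48, so extend:
384 + 48 = 432;  1748 + 432 = 2180;  5943 + 2180 = 8123;  16761 + 8123 = 24884

24884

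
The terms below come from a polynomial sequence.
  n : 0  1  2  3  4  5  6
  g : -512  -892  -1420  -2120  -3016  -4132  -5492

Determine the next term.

First differences: -380, -528, -700, -896, -1116, -1360
Second differences: -148, -172, -196, -220, -244
Third differences: -24, -24, -24, -24
Third differences constant at -24.
-244 − 24 = -268;  -1360 − 268 = -1628;  -5492 − 1628 = -7120

-7120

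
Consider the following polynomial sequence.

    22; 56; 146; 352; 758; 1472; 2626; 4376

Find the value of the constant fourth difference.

Δ: 34, 90, 206, 406, 714, 1154, 1750
Δ²: 56, 116, 200, 308, 440, 596
Δ³: 60, 84, 108, 132, 156
Δ⁴: 24, 24, 24, 24

24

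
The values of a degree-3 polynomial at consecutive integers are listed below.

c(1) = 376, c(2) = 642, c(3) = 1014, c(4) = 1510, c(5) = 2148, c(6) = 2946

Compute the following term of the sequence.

3922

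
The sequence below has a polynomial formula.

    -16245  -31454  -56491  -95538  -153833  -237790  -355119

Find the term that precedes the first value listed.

-15209, -25037, -39047, -58295, -83957, -117329
-9828, -14010, -19248, -25662, -33372
-4182, -5238, -6414, -7710
-1056, -1176, -1296
-120, -120
The fifth differences are constant at -120.
Work back: -1056 + 120 = -936;  -4182 + 936 = -3246;  -9828 + 3246 = -6582;  -15209 + 6582 = -8627;  -16245 + 8627 = -7618

-7618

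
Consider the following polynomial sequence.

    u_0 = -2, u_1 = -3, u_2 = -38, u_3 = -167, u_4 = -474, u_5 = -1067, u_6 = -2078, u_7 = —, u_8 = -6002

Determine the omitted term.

Using the first 7 terms:
Δ: -1  -35  -129  -307  -593  -1011
Δ²: -34  -94  -178  -286  -418
Δ³: -60  -84  -108  -132
Δ⁴: -24  -24  -24
Constant fourth difference = -24.
Extend forward: -132 − 24 = -156;  -418 − 156 = -574;  -1011 − 574 = -1585;  -2078 − 1585 = -3663

-3663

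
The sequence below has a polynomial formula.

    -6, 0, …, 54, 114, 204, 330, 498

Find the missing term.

Using the last 5 terms:
Δ: 60  90  126  168
Δ²: 30  36  42
Δ³: 6  6
Constant third difference = 6.
Extend backward: 30 − 6 = 24;  60 − 24 = 36;  54 − 36 = 18

18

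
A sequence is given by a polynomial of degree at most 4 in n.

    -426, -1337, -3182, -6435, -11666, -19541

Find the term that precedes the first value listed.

-71

-911  -1845  -3253  -5231  -7875
-934  -1408  -1978  -2644
-474  -570  -666
-96  -96
The fourth differences are constant at -96.
Work back: -474 + 96 = -378;  -934 + 378 = -556;  -911 + 556 = -355;  -426 + 355 = -71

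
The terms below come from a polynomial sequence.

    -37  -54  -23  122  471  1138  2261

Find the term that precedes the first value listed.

-17, 31, 145, 349, 667, 1123
48, 114, 204, 318, 456
66, 90, 114, 138
24, 24, 24
The fourth differences are constant at 24.
Work back: 66 − 24 = 42;  48 − 42 = 6;  -17 − 6 = -23;  -37 + 23 = -14

-14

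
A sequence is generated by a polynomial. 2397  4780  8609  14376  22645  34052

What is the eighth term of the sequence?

69184

2383, 3829, 5767, 8269, 11407
1446, 1938, 2502, 3138
492, 564, 636
72, 72
Fourth differences constant at 72.
636 + 72 = 708;  3138 + 708 = 3846;  11407 + 3846 = 15253;  34052 + 15253 = 49305
708 + 72 = 780;  3846 + 780 = 4626;  15253 + 4626 = 19879;  49305 + 19879 = 69184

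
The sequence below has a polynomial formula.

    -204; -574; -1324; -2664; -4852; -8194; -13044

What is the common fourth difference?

D1: -370, -750, -1340, -2188, -3342, -4850
D2: -380, -590, -848, -1154, -1508
D3: -210, -258, -306, -354
D4: -48, -48, -48

-48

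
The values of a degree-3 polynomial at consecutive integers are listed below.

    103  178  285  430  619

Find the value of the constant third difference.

6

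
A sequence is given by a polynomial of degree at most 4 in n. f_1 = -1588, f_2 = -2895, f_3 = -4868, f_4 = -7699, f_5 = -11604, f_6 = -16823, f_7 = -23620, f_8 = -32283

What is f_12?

-92195

Δ: -1307 , -1973 , -2831 , -3905 , -5219 , -6797 , -8663
Δ²: -666 , -858 , -1074 , -1314 , -1578 , -1866
Δ³: -192 , -216 , -240 , -264 , -288
Δ⁴: -24 , -24 , -24 , -24
Constant fourth difference = -24, so extend:
-288 − 24 = -312;  -1866 − 312 = -2178;  -8663 − 2178 = -10841;  -32283 − 10841 = -43124
-312 − 24 = -336;  -2178 − 336 = -2514;  -10841 − 2514 = -13355;  -43124 − 13355 = -56479
-336 − 24 = -360;  -2514 − 360 = -2874;  -13355 − 2874 = -16229;  -56479 − 16229 = -72708
-360 − 24 = -384;  -2874 − 384 = -3258;  -16229 − 3258 = -19487;  -72708 − 19487 = -92195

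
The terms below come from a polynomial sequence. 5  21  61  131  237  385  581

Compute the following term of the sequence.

Δ: 16 , 40 , 70 , 106 , 148 , 196
Δ²: 24 , 30 , 36 , 42 , 48
Δ³: 6 , 6 , 6 , 6
The third differences are constant (6).
48 + 6 = 54;  196 + 54 = 250;  581 + 250 = 831

831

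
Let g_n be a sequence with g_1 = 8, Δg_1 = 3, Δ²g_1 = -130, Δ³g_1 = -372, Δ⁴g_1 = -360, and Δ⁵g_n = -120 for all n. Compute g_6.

-6917

Build the table forward from the leading diagonal:
Fifth differences: -120, -120, -120, -120, -120, -120
Fourth differences: -360, -480, -600, -720, -840, -960
Third differences: -372, -732, -1212, -1812, -2532, -3372
Second differences: -130, -502, -1234, -2446, -4258, -6790
First differences: 3, -127, -629, -1863, -4309, -8567
g: 8, 11, -116, -745, -2608, -6917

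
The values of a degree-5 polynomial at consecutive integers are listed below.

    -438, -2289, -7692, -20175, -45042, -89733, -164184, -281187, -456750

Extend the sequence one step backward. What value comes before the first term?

-1851  -5403  -12483  -24867  -44691  -74451  -117003  -175563
-3552  -7080  -12384  -19824  -29760  -42552  -58560
-3528  -5304  -7440  -9936  -12792  -16008
-1776  -2136  -2496  -2856  -3216
-360  -360  -360  -360
The fifth differences are constant at -360.
Work back: -1776 + 360 = -1416;  -3528 + 1416 = -2112;  -3552 + 2112 = -1440;  -1851 + 1440 = -411;  -438 + 411 = -27

-27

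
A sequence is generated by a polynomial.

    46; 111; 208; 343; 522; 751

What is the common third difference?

6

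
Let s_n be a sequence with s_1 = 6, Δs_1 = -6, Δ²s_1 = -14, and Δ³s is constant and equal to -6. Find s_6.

-224

Build the table forward from the leading diagonal:
Δ³: -6  -6  -6  -6  -6  -6
Δ²: -14  -20  -26  -32  -38  -44
Δ: -6  -20  -40  -66  -98  -136
s: 6  0  -20  -60  -126  -224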